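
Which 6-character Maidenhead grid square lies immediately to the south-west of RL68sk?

Longitude subsquare s = 18; −1 → 17 = r.
Latitude subsquare k = 10; −1 → 9 = j.

RL68rj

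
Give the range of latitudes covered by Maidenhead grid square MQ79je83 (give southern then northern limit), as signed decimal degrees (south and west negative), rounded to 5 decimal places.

Field M=12, Q=16: +12·20° lon, +16·10° lat → SW at lon 60°, lat 70°.
Square 7, 9: +7·2° lon, +9·1° lat → SW at lon 74°, lat 79°.
Subsquare j=9, e=4: +9·0.0833333° lon, +4·0.0416667° lat → SW at lon 74.75°, lat 79.1667°.
Extended square 8, 3: +8·0.00833333° lon, +3·0.00416667° lat → SW at lon 74.8167°, lat 79.1792°.
Cell spans 0.00833333° lon × 0.00416667° lat.
south 79.17917, north 79.18333.

79.17917, 79.18333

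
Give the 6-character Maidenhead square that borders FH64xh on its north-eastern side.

FH74ai

Longitude subsquare x = 23; +1 → 24, wraps to 0 = a, carry into square.
Longitude square 6; +1 → 7.
Latitude subsquare h = 7; +1 → 8 = i.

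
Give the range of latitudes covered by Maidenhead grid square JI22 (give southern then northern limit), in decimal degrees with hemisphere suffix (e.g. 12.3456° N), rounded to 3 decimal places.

Field J=9, I=8: +9·20° lon, +8·10° lat → SW at lon 0°, lat -10°.
Square 2, 2: +2·2° lon, +2·1° lat → SW at lon 4°, lat -8°.
Cell spans 2° lon × 1° lat.
south 8.000° S, north 7.000° S.

8.000° S, 7.000° S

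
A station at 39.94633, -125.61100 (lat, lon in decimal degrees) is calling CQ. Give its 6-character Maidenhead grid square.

CM79ew

Offset from 180°W / 90°S: lon 54.3890°, lat 129.9463°.
Field (20°×10°, letters A–R): 54.3890/20 → 2 → C, 129.9463/10 → 12 → M; chars CM.
Square (2°×1°, digits 0–9): 14.3890/2 → 7, 9.9463/1 → 9; chars 79.
Subsquare (5′×2.5′, letters a–x): 0.3890/0.0833333 → 4 → e, 0.9463/0.0416667 → 22 → w; chars ew.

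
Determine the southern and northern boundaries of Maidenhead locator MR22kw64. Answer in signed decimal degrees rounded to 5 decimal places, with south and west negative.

82.93333, 82.93750

Field M=12, R=17: +12·20° lon, +17·10° lat → SW at lon 60°, lat 80°.
Square 2, 2: +2·2° lon, +2·1° lat → SW at lon 64°, lat 82°.
Subsquare k=10, w=22: +10·0.0833333° lon, +22·0.0416667° lat → SW at lon 64.8333°, lat 82.9167°.
Extended square 6, 4: +6·0.00833333° lon, +4·0.00416667° lat → SW at lon 64.8833°, lat 82.9333°.
Cell spans 0.00833333° lon × 0.00416667° lat.
south 82.93333, north 82.93750.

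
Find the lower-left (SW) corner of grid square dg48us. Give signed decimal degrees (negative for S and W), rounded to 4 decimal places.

-21.2500, -110.3333

Field D=3, G=6: +3·20° lon, +6·10° lat → SW at lon -120°, lat -30°.
Square 4, 8: +4·2° lon, +8·1° lat → SW at lon -112°, lat -22°.
Subsquare u=20, s=18: +20·0.0833333° lon, +18·0.0416667° lat → SW at lon -110.333°, lat -21.25°.
latitude -21.2500, longitude -110.3333.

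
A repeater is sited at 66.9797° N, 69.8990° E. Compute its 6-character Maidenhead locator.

MP46wx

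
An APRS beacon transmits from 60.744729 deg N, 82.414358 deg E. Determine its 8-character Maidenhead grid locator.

NP10er98

Offset from 180°W / 90°S: lon 262.41436°, lat 150.74473°.
Field: 262.41436/20 → 13 → N, 150.74473/10 → 15 → P; chars NP.
Square: 2.41436/2 → 1, 0.74473/1 → 0; chars 10.
Subsquare: 0.41436/0.0833333 → 4 → e, 0.74473/0.0416667 → 17 → r; chars er.
Extended square: 0.08102/0.00833333 → 9, 0.03640/0.00416667 → 8; chars 98.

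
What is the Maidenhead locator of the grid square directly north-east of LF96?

MF07

Longitude square 9; +1 → 10, wraps to 0, carry into field.
Longitude field L = 11; +1 → 12 = M.
Latitude square 6; +1 → 7.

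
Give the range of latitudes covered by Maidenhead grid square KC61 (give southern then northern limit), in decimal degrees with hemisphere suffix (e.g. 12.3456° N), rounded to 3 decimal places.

69.000° S, 68.000° S

Field K=10, C=2: +10·20° lon, +2·10° lat → SW at lon 20°, lat -70°.
Square 6, 1: +6·2° lon, +1·1° lat → SW at lon 32°, lat -69°.
Cell spans 2° lon × 1° lat.
south 69.000° S, north 68.000° S.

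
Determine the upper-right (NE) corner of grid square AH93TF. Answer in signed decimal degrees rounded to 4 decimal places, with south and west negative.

-16.7500, -160.3333

Field A=0, H=7: +0·20° lon, +7·10° lat → SW at lon -180°, lat -20°.
Square 9, 3: +9·2° lon, +3·1° lat → SW at lon -162°, lat -17°.
Subsquare t=19, f=5: +19·0.0833333° lon, +5·0.0416667° lat → SW at lon -160.417°, lat -16.7917°.
Cell spans 0.0833333° lon × 0.0416667° lat. NE corner is SW corner plus one full cell.
latitude -16.7500, longitude -160.3333.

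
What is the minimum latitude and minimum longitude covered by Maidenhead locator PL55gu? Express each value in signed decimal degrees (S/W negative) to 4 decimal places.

25.8333, 130.5000

Field P=15, L=11: +15·20° lon, +11·10° lat → SW at lon 120°, lat 20°.
Square 5, 5: +5·2° lon, +5·1° lat → SW at lon 130°, lat 25°.
Subsquare g=6, u=20: +6·0.0833333° lon, +20·0.0416667° lat → SW at lon 130.5°, lat 25.8333°.
latitude 25.8333, longitude 130.5000.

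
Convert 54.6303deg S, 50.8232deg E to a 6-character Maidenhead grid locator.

Add 180° to longitude and 90° to latitude: 230.8232, 35.3697.
Field (20°×10°, letters A–R): 230.8232/20 → 11 → L, 35.3697/10 → 3 → D; chars LD.
Square (2°×1°, digits 0–9): 10.8232/2 → 5, 5.3697/1 → 5; chars 55.
Subsquare (5′×2.5′, letters a–x): 0.8232/0.0833333 → 9 → j, 0.3697/0.0416667 → 8 → i; chars ji.

LD55ji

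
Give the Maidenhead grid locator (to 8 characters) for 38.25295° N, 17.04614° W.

IM18lg40

Shift to the Maidenhead origin (180°W, 90°S): lon 162.95386, lat 128.25295.
Field: 162.95386/20 → 8 → I, 128.25295/10 → 12 → M; chars IM.
Square: 2.95386/2 → 1, 8.25295/1 → 8; chars 18.
Subsquare: 0.95386/0.0833333 → 11 → l, 0.25295/0.0416667 → 6 → g; chars lg.
Extended square: 0.03719/0.00833333 → 4, 0.00295/0.00416667 → 0; chars 40.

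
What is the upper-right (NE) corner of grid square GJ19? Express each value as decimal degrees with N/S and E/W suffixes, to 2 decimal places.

Field G=6, J=9: +6·20° lon, +9·10° lat → SW at lon -60°, lat 0°.
Square 1, 9: +1·2° lon, +9·1° lat → SW at lon -58°, lat 9°.
Cell spans 2° lon × 1° lat. NE corner is SW corner plus one full cell.
latitude 10.00° N, longitude 56.00° W.

10.00° N, 56.00° W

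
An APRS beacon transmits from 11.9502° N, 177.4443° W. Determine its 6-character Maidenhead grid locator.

Offset from 180°W / 90°S: lon 2.5557°, lat 101.9502°.
Field: lon ⌊2.5557/20⌋ = 0 → A; lat ⌊101.9502/10⌋ = 10 → K.
Square: lon ⌊2.5557/2⌋ = 1; lat ⌊1.9502/1⌋ = 1.
Subsquare: lon ⌊0.5557/0.0833333⌋ = 6 → g; lat ⌊0.9502/0.0416667⌋ = 22 → w.

AK11gw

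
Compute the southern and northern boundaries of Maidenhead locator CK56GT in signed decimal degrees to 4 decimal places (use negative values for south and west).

16.7917, 16.8333

Field C=2, K=10: +2·20° lon, +10·10° lat → SW at lon -140°, lat 10°.
Square 5, 6: +5·2° lon, +6·1° lat → SW at lon -130°, lat 16°.
Subsquare g=6, t=19: +6·0.0833333° lon, +19·0.0416667° lat → SW at lon -129.5°, lat 16.7917°.
Cell spans 0.0833333° lon × 0.0416667° lat.
south 16.7917, north 16.8333.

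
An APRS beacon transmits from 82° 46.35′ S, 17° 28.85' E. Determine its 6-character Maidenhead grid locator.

JA87rf

Add 180° to longitude and 90° to latitude: 197.4808, 7.2275.
Field (20°×10°, letters A–R): 197.4808/20 → 9 → J, 7.2275/10 → 0 → A; chars JA.
Square (2°×1°, digits 0–9): 17.4808/2 → 8, 7.2275/1 → 7; chars 87.
Subsquare (5′×2.5′, letters a–x): 1.4808/0.0833333 → 17 → r, 0.2275/0.0416667 → 5 → f; chars rf.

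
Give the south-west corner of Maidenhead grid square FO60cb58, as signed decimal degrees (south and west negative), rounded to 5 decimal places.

Field F=5, O=14: +5·20° lon, +14·10° lat → SW at lon -80°, lat 50°.
Square 6, 0: +6·2° lon, +0·1° lat → SW at lon -68°, lat 50°.
Subsquare c=2, b=1: +2·0.0833333° lon, +1·0.0416667° lat → SW at lon -67.8333°, lat 50.0417°.
Extended square 5, 8: +5·0.00833333° lon, +8·0.00416667° lat → SW at lon -67.7917°, lat 50.075°.
latitude 50.07500, longitude -67.79167.

50.07500, -67.79167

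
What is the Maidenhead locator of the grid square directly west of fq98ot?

Longitude subsquare o = 14; −1 → 13 = n.
The latitude characters are unchanged.

FQ98nt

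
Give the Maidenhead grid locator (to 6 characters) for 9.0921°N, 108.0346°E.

Offset from 180°W / 90°S: lon 288.0346°, lat 99.0921°.
Field: lon ⌊288.0346/20⌋ = 14 → O; lat ⌊99.0921/10⌋ = 9 → J.
Square: lon ⌊8.0346/2⌋ = 4; lat ⌊9.0921/1⌋ = 9.
Subsquare: lon ⌊0.0346/0.0833333⌋ = 0 → a; lat ⌊0.0921/0.0416667⌋ = 2 → c.

OJ49ac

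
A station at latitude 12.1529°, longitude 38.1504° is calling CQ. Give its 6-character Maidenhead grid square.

Offset from 180°W / 90°S: lon 218.1504°, lat 102.1529°.
Field: 218.1504/20 → 10 → K, 102.1529/10 → 10 → K; chars KK.
Square: 18.1504/2 → 9, 2.1529/1 → 2; chars 92.
Subsquare: 0.1504/0.0833333 → 1 → b, 0.1529/0.0416667 → 3 → d; chars bd.

KK92bd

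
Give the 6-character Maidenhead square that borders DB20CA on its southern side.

Latitude subsquare a = 0; −1 → -1, wraps to 23 = x, carry into square.
Latitude square 0; −1 → -1, wraps to 9, carry into field.
Latitude field B = 1; −1 → 0 = A.
The longitude characters are unchanged.

DA29cx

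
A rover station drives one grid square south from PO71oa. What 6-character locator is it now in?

Latitude subsquare a = 0; −1 → -1, wraps to 23 = x, carry into square.
Latitude square 1; −1 → 0.
The longitude characters are unchanged.

PO70ox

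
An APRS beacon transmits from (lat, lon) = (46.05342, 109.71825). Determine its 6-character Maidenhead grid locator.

ON46ub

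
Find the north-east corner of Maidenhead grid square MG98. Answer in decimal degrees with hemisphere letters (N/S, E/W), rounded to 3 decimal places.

21.000° S, 80.000° E

Field M=12, G=6: +12·20° lon, +6·10° lat → SW at lon 60°, lat -30°.
Square 9, 8: +9·2° lon, +8·1° lat → SW at lon 78°, lat -22°.
Cell spans 2° lon × 1° lat. NE corner is SW corner plus one full cell.
latitude 21.000° S, longitude 80.000° E.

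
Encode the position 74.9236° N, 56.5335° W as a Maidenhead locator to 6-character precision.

Offset from 180°W / 90°S: lon 123.4665°, lat 164.9236°.
Field (20°×10°, letters A–R): 123.4665/20 → 6 → G, 164.9236/10 → 16 → Q; chars GQ.
Square (2°×1°, digits 0–9): 3.4665/2 → 1, 4.9236/1 → 4; chars 14.
Subsquare (5′×2.5′, letters a–x): 1.4665/0.0833333 → 17 → r, 0.9236/0.0416667 → 22 → w; chars rw.

GQ14rw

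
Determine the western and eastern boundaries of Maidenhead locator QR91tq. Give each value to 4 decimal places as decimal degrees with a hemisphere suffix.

159.5833° E, 159.6667° E

Field Q=16, R=17: +16·20° lon, +17·10° lat → SW at lon 140°, lat 80°.
Square 9, 1: +9·2° lon, +1·1° lat → SW at lon 158°, lat 81°.
Subsquare t=19, q=16: +19·0.0833333° lon, +16·0.0416667° lat → SW at lon 159.583°, lat 81.6667°.
Cell spans 0.0833333° lon × 0.0416667° lat.
west 159.5833° E, east 159.6667° E.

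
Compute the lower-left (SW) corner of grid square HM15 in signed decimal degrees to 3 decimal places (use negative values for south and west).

Field H=7, M=12: +7·20° lon, +12·10° lat → SW at lon -40°, lat 30°.
Square 1, 5: +1·2° lon, +5·1° lat → SW at lon -38°, lat 35°.
latitude 35.000, longitude -38.000.

35.000, -38.000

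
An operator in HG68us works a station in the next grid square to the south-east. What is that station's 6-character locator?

HG68vr

Longitude subsquare u = 20; +1 → 21 = v.
Latitude subsquare s = 18; −1 → 17 = r.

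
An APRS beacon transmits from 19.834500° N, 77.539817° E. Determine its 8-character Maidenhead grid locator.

MK89su40

Shift to the Maidenhead origin (180°W, 90°S): lon 257.53982, lat 109.83450.
Field: 257.53982/20 → 12 → M, 109.83450/10 → 10 → K; chars MK.
Square: 17.53982/2 → 8, 9.83450/1 → 9; chars 89.
Subsquare: 1.53982/0.0833333 → 18 → s, 0.83450/0.0416667 → 20 → u; chars su.
Extended square: 0.03982/0.00833333 → 4, 0.00117/0.00416667 → 0; chars 40.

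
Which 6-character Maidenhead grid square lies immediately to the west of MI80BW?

Longitude subsquare b = 1; −1 → 0 = a.
The latitude characters are unchanged.

MI80aw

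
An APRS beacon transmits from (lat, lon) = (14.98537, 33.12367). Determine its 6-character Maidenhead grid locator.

Offset from 180°W / 90°S: lon 213.1237°, lat 104.9854°.
Field: lon ⌊213.1237/20⌋ = 10 → K; lat ⌊104.9854/10⌋ = 10 → K.
Square: lon ⌊13.1237/2⌋ = 6; lat ⌊4.9854/1⌋ = 4.
Subsquare: lon ⌊1.1237/0.0833333⌋ = 13 → n; lat ⌊0.9854/0.0416667⌋ = 23 → x.

KK64nx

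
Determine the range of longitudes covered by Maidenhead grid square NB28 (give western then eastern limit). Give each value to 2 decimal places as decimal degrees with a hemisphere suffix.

Field N=13, B=1: +13·20° lon, +1·10° lat → SW at lon 80°, lat -80°.
Square 2, 8: +2·2° lon, +8·1° lat → SW at lon 84°, lat -72°.
Cell spans 2° lon × 1° lat.
west 84.00° E, east 86.00° E.

84.00° E, 86.00° E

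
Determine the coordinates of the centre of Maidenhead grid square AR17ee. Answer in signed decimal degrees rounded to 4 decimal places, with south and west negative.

Field A=0, R=17: +0·20° lon, +17·10° lat → SW at lon -180°, lat 80°.
Square 1, 7: +1·2° lon, +7·1° lat → SW at lon -178°, lat 87°.
Subsquare e=4, e=4: +4·0.0833333° lon, +4·0.0416667° lat → SW at lon -177.667°, lat 87.1667°.
Cell spans 0.0833333° lon × 0.0416667° lat. Centre is SW corner plus half of each.
latitude 87.1875, longitude -177.6250.

87.1875, -177.6250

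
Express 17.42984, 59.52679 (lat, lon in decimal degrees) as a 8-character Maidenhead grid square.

Offset from 180°W / 90°S: lon 239.52679°, lat 107.42984°.
Field: lon ⌊239.52679/20⌋ = 11 → L; lat ⌊107.42984/10⌋ = 10 → K.
Square: lon ⌊19.52679/2⌋ = 9; lat ⌊7.42984/1⌋ = 7.
Subsquare: lon ⌊1.52679/0.0833333⌋ = 18 → s; lat ⌊0.42984/0.0416667⌋ = 10 → k.
Extended square: lon ⌊0.02679/0.00833333⌋ = 3; lat ⌊0.01317/0.00416667⌋ = 3.

LK97sk33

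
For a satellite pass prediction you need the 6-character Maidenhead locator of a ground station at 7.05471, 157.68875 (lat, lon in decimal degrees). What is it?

QJ87ub

Shift to the Maidenhead origin (180°W, 90°S): lon 337.6888, lat 97.0547.
Field: 337.6888/20 → 16 → Q, 97.0547/10 → 9 → J; chars QJ.
Square: 17.6888/2 → 8, 7.0547/1 → 7; chars 87.
Subsquare: 1.6888/0.0833333 → 20 → u, 0.0547/0.0416667 → 1 → b; chars ub.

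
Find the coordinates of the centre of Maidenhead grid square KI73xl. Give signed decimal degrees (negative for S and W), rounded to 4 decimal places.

-6.5208, 35.9583

Field K=10, I=8: +10·20° lon, +8·10° lat → SW at lon 20°, lat -10°.
Square 7, 3: +7·2° lon, +3·1° lat → SW at lon 34°, lat -7°.
Subsquare x=23, l=11: +23·0.0833333° lon, +11·0.0416667° lat → SW at lon 35.9167°, lat -6.54167°.
Cell spans 0.0833333° lon × 0.0416667° lat. Centre is SW corner plus half of each.
latitude -6.5208, longitude 35.9583.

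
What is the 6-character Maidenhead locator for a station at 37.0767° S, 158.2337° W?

BF02vw

Offset from 180°W / 90°S: lon 21.7663°, lat 52.9233°.
Field: lon ⌊21.7663/20⌋ = 1 → B; lat ⌊52.9233/10⌋ = 5 → F.
Square: lon ⌊1.7663/2⌋ = 0; lat ⌊2.9233/1⌋ = 2.
Subsquare: lon ⌊1.7663/0.0833333⌋ = 21 → v; lat ⌊0.9233/0.0416667⌋ = 22 → w.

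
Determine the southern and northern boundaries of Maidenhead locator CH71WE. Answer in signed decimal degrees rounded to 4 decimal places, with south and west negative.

Field C=2, H=7: +2·20° lon, +7·10° lat → SW at lon -140°, lat -20°.
Square 7, 1: +7·2° lon, +1·1° lat → SW at lon -126°, lat -19°.
Subsquare w=22, e=4: +22·0.0833333° lon, +4·0.0416667° lat → SW at lon -124.167°, lat -18.8333°.
Cell spans 0.0833333° lon × 0.0416667° lat.
south -18.8333, north -18.7917.

-18.8333, -18.7917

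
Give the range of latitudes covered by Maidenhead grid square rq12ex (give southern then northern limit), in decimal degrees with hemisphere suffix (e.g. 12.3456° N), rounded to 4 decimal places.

72.9583° N, 73.0000° N

Field R=17, Q=16: +17·20° lon, +16·10° lat → SW at lon 160°, lat 70°.
Square 1, 2: +1·2° lon, +2·1° lat → SW at lon 162°, lat 72°.
Subsquare e=4, x=23: +4·0.0833333° lon, +23·0.0416667° lat → SW at lon 162.333°, lat 72.9583°.
Cell spans 0.0833333° lon × 0.0416667° lat.
south 72.9583° N, north 73.0000° N.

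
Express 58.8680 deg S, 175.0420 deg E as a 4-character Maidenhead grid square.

RD71

Add 180° to longitude and 90° to latitude: 355.04, 31.13.
Field: lon ⌊355.04/20⌋ = 17 → R; lat ⌊31.13/10⌋ = 3 → D.
Square: lon ⌊15.04/2⌋ = 7; lat ⌊1.13/1⌋ = 1.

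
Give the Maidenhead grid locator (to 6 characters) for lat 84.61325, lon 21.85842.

KR04wo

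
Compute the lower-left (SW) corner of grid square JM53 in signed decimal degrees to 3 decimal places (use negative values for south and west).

33.000, 10.000

Field J=9, M=12: +9·20° lon, +12·10° lat → SW at lon 0°, lat 30°.
Square 5, 3: +5·2° lon, +3·1° lat → SW at lon 10°, lat 33°.
latitude 33.000, longitude 10.000.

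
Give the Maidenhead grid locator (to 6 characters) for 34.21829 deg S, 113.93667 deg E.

OF65xs

Shift to the Maidenhead origin (180°W, 90°S): lon 293.9367, lat 55.7817.
Field: lon ⌊293.9367/20⌋ = 14 → O; lat ⌊55.7817/10⌋ = 5 → F.
Square: lon ⌊13.9367/2⌋ = 6; lat ⌊5.7817/1⌋ = 5.
Subsquare: lon ⌊1.9367/0.0833333⌋ = 23 → x; lat ⌊0.7817/0.0416667⌋ = 18 → s.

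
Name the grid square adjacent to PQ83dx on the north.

PQ84da

Latitude subsquare x = 23; +1 → 24, wraps to 0 = a, carry into square.
Latitude square 3; +1 → 4.
The longitude characters are unchanged.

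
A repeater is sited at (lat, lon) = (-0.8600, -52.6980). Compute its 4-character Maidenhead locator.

GI39

Shift to the Maidenhead origin (180°W, 90°S): lon 127.30, lat 89.14.
Field (20°×10°, letters A–R): lon ⌊127.30/20⌋ = 6 → G; lat ⌊89.14/10⌋ = 8 → I.
Square (2°×1°, digits 0–9): lon ⌊7.30/2⌋ = 3; lat ⌊9.14/1⌋ = 9.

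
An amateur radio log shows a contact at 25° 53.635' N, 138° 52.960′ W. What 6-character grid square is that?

CL05nv

Offset from 180°W / 90°S: lon 41.1173°, lat 115.8939°.
Field (20°×10°, letters A–R): lon ⌊41.1173/20⌋ = 2 → C; lat ⌊115.8939/10⌋ = 11 → L.
Square (2°×1°, digits 0–9): lon ⌊1.1173/2⌋ = 0; lat ⌊5.8939/1⌋ = 5.
Subsquare (5′×2.5′, letters a–x): lon ⌊1.1173/0.0833333⌋ = 13 → n; lat ⌊0.8939/0.0416667⌋ = 21 → v.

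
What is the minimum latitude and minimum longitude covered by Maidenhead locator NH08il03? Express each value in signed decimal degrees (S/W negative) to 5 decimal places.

Field N=13, H=7: +13·20° lon, +7·10° lat → SW at lon 80°, lat -20°.
Square 0, 8: +0·2° lon, +8·1° lat → SW at lon 80°, lat -12°.
Subsquare i=8, l=11: +8·0.0833333° lon, +11·0.0416667° lat → SW at lon 80.6667°, lat -11.5417°.
Extended square 0, 3: +0·0.00833333° lon, +3·0.00416667° lat → SW at lon 80.6667°, lat -11.5292°.
latitude -11.52917, longitude 80.66667.

-11.52917, 80.66667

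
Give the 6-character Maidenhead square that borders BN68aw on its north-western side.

BN58xx

Longitude subsquare a = 0; −1 → -1, wraps to 23 = x, carry into square.
Longitude square 6; −1 → 5.
Latitude subsquare w = 22; +1 → 23 = x.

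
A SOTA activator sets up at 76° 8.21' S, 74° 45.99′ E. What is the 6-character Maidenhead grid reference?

MB73ju

Offset from 180°W / 90°S: lon 254.7665°, lat 13.8632°.
Field (20°×10°, letters A–R): lon ⌊254.7665/20⌋ = 12 → M; lat ⌊13.8632/10⌋ = 1 → B.
Square (2°×1°, digits 0–9): lon ⌊14.7665/2⌋ = 7; lat ⌊3.8632/1⌋ = 3.
Subsquare (5′×2.5′, letters a–x): lon ⌊0.7665/0.0833333⌋ = 9 → j; lat ⌊0.8632/0.0416667⌋ = 20 → u.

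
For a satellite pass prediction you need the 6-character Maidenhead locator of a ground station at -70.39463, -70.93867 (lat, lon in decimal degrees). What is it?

Shift to the Maidenhead origin (180°W, 90°S): lon 109.0613, lat 19.6054.
Field (20°×10°, letters A–R): lon ⌊109.0613/20⌋ = 5 → F; lat ⌊19.6054/10⌋ = 1 → B.
Square (2°×1°, digits 0–9): lon ⌊9.0613/2⌋ = 4; lat ⌊9.6054/1⌋ = 9.
Subsquare (5′×2.5′, letters a–x): lon ⌊1.0613/0.0833333⌋ = 12 → m; lat ⌊0.6054/0.0416667⌋ = 14 → o.

FB49mo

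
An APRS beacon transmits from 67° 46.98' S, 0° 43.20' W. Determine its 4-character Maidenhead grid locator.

IC92

Add 180° to longitude and 90° to latitude: 179.28, 22.22.
Field: lon ⌊179.28/20⌋ = 8 → I; lat ⌊22.22/10⌋ = 2 → C.
Square: lon ⌊19.28/2⌋ = 9; lat ⌊2.22/1⌋ = 2.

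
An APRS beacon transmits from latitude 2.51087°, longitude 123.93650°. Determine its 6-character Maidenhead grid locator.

Shift to the Maidenhead origin (180°W, 90°S): lon 303.9365, lat 92.5109.
Field: 303.9365/20 → 15 → P, 92.5109/10 → 9 → J; chars PJ.
Square: 3.9365/2 → 1, 2.5109/1 → 2; chars 12.
Subsquare: 1.9365/0.0833333 → 23 → x, 0.5109/0.0416667 → 12 → m; chars xm.

PJ12xm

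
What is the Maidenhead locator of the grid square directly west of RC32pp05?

Longitude extended square 0; −1 → -1, wraps to 9, carry into subsquare.
Longitude subsquare p = 15; −1 → 14 = o.
The latitude characters are unchanged.

RC32op95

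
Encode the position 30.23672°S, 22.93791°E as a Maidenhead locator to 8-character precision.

Add 180° to longitude and 90° to latitude: 202.93791, 59.76328.
Field (20°×10°, letters A–R): lon ⌊202.93791/20⌋ = 10 → K; lat ⌊59.76328/10⌋ = 5 → F.
Square (2°×1°, digits 0–9): lon ⌊2.93791/2⌋ = 1; lat ⌊9.76328/1⌋ = 9.
Subsquare (5′×2.5′, letters a–x): lon ⌊0.93791/0.0833333⌋ = 11 → l; lat ⌊0.76328/0.0416667⌋ = 18 → s.
Extended square (30″×15″, digits 0–9): lon ⌊0.02124/0.00833333⌋ = 2; lat ⌊0.01328/0.00416667⌋ = 3.

KF19ls23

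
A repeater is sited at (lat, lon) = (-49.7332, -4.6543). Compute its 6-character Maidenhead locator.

Add 180° to longitude and 90° to latitude: 175.3457, 40.2668.
Field (20°×10°, letters A–R): lon ⌊175.3457/20⌋ = 8 → I; lat ⌊40.2668/10⌋ = 4 → E.
Square (2°×1°, digits 0–9): lon ⌊15.3457/2⌋ = 7; lat ⌊0.2668/1⌋ = 0.
Subsquare (5′×2.5′, letters a–x): lon ⌊1.3457/0.0833333⌋ = 16 → q; lat ⌊0.2668/0.0416667⌋ = 6 → g.

IE70qg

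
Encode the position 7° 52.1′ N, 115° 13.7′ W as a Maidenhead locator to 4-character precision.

DJ27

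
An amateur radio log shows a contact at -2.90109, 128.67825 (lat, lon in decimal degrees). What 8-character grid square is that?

PI47ic13

Offset from 180°W / 90°S: lon 308.67825°, lat 87.09891°.
Field: 308.67825/20 → 15 → P, 87.09891/10 → 8 → I; chars PI.
Square: 8.67825/2 → 4, 7.09891/1 → 7; chars 47.
Subsquare: 0.67825/0.0833333 → 8 → i, 0.09891/0.0416667 → 2 → c; chars ic.
Extended square: 0.01158/0.00833333 → 1, 0.01558/0.00416667 → 3; chars 13.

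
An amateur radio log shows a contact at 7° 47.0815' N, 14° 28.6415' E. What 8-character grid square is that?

Offset from 180°W / 90°S: lon 194.47736°, lat 97.78469°.
Field: 194.47736/20 → 9 → J, 97.78469/10 → 9 → J; chars JJ.
Square: 14.47736/2 → 7, 7.78469/1 → 7; chars 77.
Subsquare: 0.47736/0.0833333 → 5 → f, 0.78469/0.0416667 → 18 → s; chars fs.
Extended square: 0.06069/0.00833333 → 7, 0.03469/0.00416667 → 8; chars 78.

JJ77fs78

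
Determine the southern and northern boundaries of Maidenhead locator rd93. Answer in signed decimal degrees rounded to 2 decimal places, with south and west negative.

-57.00, -56.00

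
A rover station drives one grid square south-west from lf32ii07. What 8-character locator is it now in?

Longitude extended square 0; −1 → -1, wraps to 9, carry into subsquare.
Longitude subsquare i = 8; −1 → 7 = h.
Latitude extended square 7; −1 → 6.

LF32hi96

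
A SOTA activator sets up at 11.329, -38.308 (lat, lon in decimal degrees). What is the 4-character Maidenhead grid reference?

HK01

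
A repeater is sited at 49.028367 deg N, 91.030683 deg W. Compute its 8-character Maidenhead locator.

EN49la66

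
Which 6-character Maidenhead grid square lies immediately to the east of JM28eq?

Longitude subsquare e = 4; +1 → 5 = f.
The latitude characters are unchanged.

JM28fq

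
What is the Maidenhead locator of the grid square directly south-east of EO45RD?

Longitude subsquare r = 17; +1 → 18 = s.
Latitude subsquare d = 3; −1 → 2 = c.

EO45sc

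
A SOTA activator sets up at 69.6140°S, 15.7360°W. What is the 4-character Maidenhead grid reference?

IC20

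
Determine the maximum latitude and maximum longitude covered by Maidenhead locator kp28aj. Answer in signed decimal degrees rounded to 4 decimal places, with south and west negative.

68.4167, 24.0833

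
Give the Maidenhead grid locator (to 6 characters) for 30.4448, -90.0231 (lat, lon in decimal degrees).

Offset from 180°W / 90°S: lon 89.9769°, lat 120.4448°.
Field: lon ⌊89.9769/20⌋ = 4 → E; lat ⌊120.4448/10⌋ = 12 → M.
Square: lon ⌊9.9769/2⌋ = 4; lat ⌊0.4448/1⌋ = 0.
Subsquare: lon ⌊1.9769/0.0833333⌋ = 23 → x; lat ⌊0.4448/0.0416667⌋ = 10 → k.

EM40xk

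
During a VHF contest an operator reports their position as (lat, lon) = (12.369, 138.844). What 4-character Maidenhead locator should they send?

Offset from 180°W / 90°S: lon 318.84°, lat 102.37°.
Field: lon ⌊318.84/20⌋ = 15 → P; lat ⌊102.37/10⌋ = 10 → K.
Square: lon ⌊18.84/2⌋ = 9; lat ⌊2.37/1⌋ = 2.

PK92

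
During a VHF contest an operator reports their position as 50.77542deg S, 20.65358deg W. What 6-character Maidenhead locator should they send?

HD99qf

Offset from 180°W / 90°S: lon 159.3464°, lat 39.2246°.
Field: lon ⌊159.3464/20⌋ = 7 → H; lat ⌊39.2246/10⌋ = 3 → D.
Square: lon ⌊19.3464/2⌋ = 9; lat ⌊9.2246/1⌋ = 9.
Subsquare: lon ⌊1.3464/0.0833333⌋ = 16 → q; lat ⌊0.2246/0.0416667⌋ = 5 → f.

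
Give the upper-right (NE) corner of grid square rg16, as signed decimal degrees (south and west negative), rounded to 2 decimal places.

Field R=17, G=6: +17·20° lon, +6·10° lat → SW at lon 160°, lat -30°.
Square 1, 6: +1·2° lon, +6·1° lat → SW at lon 162°, lat -24°.
Cell spans 2° lon × 1° lat. NE corner is SW corner plus one full cell.
latitude -23.00, longitude 164.00.

-23.00, 164.00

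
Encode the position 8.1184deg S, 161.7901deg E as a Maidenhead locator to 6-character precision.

Shift to the Maidenhead origin (180°W, 90°S): lon 341.7901, lat 81.8816.
Field (20°×10°, letters A–R): 341.7901/20 → 17 → R, 81.8816/10 → 8 → I; chars RI.
Square (2°×1°, digits 0–9): 1.7901/2 → 0, 1.8816/1 → 1; chars 01.
Subsquare (5′×2.5′, letters a–x): 1.7901/0.0833333 → 21 → v, 0.8816/0.0416667 → 21 → v; chars vv.

RI01vv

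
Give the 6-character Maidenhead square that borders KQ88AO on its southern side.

KQ88an

Latitude subsquare o = 14; −1 → 13 = n.
The longitude characters are unchanged.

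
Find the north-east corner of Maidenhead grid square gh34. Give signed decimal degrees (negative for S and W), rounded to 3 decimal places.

Field G=6, H=7: +6·20° lon, +7·10° lat → SW at lon -60°, lat -20°.
Square 3, 4: +3·2° lon, +4·1° lat → SW at lon -54°, lat -16°.
Cell spans 2° lon × 1° lat. NE corner is SW corner plus one full cell.
latitude -15.000, longitude -52.000.

-15.000, -52.000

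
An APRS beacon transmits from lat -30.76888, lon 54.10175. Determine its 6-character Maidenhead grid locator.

LF79bf

Offset from 180°W / 90°S: lon 234.1018°, lat 59.2311°.
Field: lon ⌊234.1018/20⌋ = 11 → L; lat ⌊59.2311/10⌋ = 5 → F.
Square: lon ⌊14.1018/2⌋ = 7; lat ⌊9.2311/1⌋ = 9.
Subsquare: lon ⌊0.1018/0.0833333⌋ = 1 → b; lat ⌊0.2311/0.0416667⌋ = 5 → f.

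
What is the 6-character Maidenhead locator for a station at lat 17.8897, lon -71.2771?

Add 180° to longitude and 90° to latitude: 108.7229, 107.8897.
Field: 108.7229/20 → 5 → F, 107.8897/10 → 10 → K; chars FK.
Square: 8.7229/2 → 4, 7.8897/1 → 7; chars 47.
Subsquare: 0.7229/0.0833333 → 8 → i, 0.8897/0.0416667 → 21 → v; chars iv.

FK47iv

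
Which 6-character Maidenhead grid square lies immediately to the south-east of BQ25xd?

Longitude subsquare x = 23; +1 → 24, wraps to 0 = a, carry into square.
Longitude square 2; +1 → 3.
Latitude subsquare d = 3; −1 → 2 = c.

BQ35ac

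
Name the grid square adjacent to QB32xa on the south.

QB31xx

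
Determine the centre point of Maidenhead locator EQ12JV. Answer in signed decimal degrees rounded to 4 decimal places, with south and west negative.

Field E=4, Q=16: +4·20° lon, +16·10° lat → SW at lon -100°, lat 70°.
Square 1, 2: +1·2° lon, +2·1° lat → SW at lon -98°, lat 72°.
Subsquare j=9, v=21: +9·0.0833333° lon, +21·0.0416667° lat → SW at lon -97.25°, lat 72.875°.
Cell spans 0.0833333° lon × 0.0416667° lat. Centre is SW corner plus half of each.
latitude 72.8958, longitude -97.2083.

72.8958, -97.2083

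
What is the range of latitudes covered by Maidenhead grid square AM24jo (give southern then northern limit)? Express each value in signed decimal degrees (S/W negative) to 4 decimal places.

Field A=0, M=12: +0·20° lon, +12·10° lat → SW at lon -180°, lat 30°.
Square 2, 4: +2·2° lon, +4·1° lat → SW at lon -176°, lat 34°.
Subsquare j=9, o=14: +9·0.0833333° lon, +14·0.0416667° lat → SW at lon -175.25°, lat 34.5833°.
Cell spans 0.0833333° lon × 0.0416667° lat.
south 34.5833, north 34.6250.

34.5833, 34.6250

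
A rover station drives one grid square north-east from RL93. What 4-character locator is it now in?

AL04

Longitude square 9; +1 → 10, wraps to 0, carry into field.
Longitude field R = 17; +1 → 18, wraps to 0 = A, wrapping around the antimeridian.
Latitude square 3; +1 → 4.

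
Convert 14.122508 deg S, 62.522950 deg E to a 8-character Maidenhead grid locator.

Offset from 180°W / 90°S: lon 242.52295°, lat 75.87749°.
Field: lon ⌊242.52295/20⌋ = 12 → M; lat ⌊75.87749/10⌋ = 7 → H.
Square: lon ⌊2.52295/2⌋ = 1; lat ⌊5.87749/1⌋ = 5.
Subsquare: lon ⌊0.52295/0.0833333⌋ = 6 → g; lat ⌊0.87749/0.0416667⌋ = 21 → v.
Extended square: lon ⌊0.02295/0.00833333⌋ = 2; lat ⌊0.00249/0.00416667⌋ = 0.

MH15gv20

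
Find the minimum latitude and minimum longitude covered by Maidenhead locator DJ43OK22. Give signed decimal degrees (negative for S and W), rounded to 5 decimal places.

3.42500, -110.81667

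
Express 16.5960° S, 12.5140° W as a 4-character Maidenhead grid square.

IH33

Offset from 180°W / 90°S: lon 167.49°, lat 73.40°.
Field: 167.49/20 → 8 → I, 73.40/10 → 7 → H; chars IH.
Square: 7.49/2 → 3, 3.40/1 → 3; chars 33.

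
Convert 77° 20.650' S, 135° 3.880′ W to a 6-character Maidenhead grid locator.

Shift to the Maidenhead origin (180°W, 90°S): lon 44.9353, lat 12.6558.
Field: lon ⌊44.9353/20⌋ = 2 → C; lat ⌊12.6558/10⌋ = 1 → B.
Square: lon ⌊4.9353/2⌋ = 2; lat ⌊2.6558/1⌋ = 2.
Subsquare: lon ⌊0.9353/0.0833333⌋ = 11 → l; lat ⌊0.6558/0.0416667⌋ = 15 → p.

CB22lp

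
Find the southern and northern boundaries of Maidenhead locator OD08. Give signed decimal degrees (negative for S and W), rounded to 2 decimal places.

-52.00, -51.00

Field O=14, D=3: +14·20° lon, +3·10° lat → SW at lon 100°, lat -60°.
Square 0, 8: +0·2° lon, +8·1° lat → SW at lon 100°, lat -52°.
Cell spans 2° lon × 1° lat.
south -52.00, north -51.00.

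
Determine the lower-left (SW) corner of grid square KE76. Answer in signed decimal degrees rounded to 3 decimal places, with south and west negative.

-44.000, 34.000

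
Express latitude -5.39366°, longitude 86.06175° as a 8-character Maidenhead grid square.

Add 180° to longitude and 90° to latitude: 266.06175, 84.60634.
Field: 266.06175/20 → 13 → N, 84.60634/10 → 8 → I; chars NI.
Square: 6.06175/2 → 3, 4.60634/1 → 4; chars 34.
Subsquare: 0.06175/0.0833333 → 0 → a, 0.60634/0.0416667 → 14 → o; chars ao.
Extended square: 0.06175/0.00833333 → 7, 0.02301/0.00416667 → 5; chars 75.

NI34ao75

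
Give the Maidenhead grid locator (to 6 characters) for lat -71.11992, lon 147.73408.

Shift to the Maidenhead origin (180°W, 90°S): lon 327.7341, lat 18.8801.
Field: lon ⌊327.7341/20⌋ = 16 → Q; lat ⌊18.8801/10⌋ = 1 → B.
Square: lon ⌊7.7341/2⌋ = 3; lat ⌊8.8801/1⌋ = 8.
Subsquare: lon ⌊1.7341/0.0833333⌋ = 20 → u; lat ⌊0.8801/0.0416667⌋ = 21 → v.

QB38uv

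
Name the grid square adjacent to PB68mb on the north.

Latitude subsquare b = 1; +1 → 2 = c.
The longitude characters are unchanged.

PB68mc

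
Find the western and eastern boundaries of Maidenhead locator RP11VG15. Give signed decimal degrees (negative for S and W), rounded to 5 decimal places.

Field R=17, P=15: +17·20° lon, +15·10° lat → SW at lon 160°, lat 60°.
Square 1, 1: +1·2° lon, +1·1° lat → SW at lon 162°, lat 61°.
Subsquare v=21, g=6: +21·0.0833333° lon, +6·0.0416667° lat → SW at lon 163.75°, lat 61.25°.
Extended square 1, 5: +1·0.00833333° lon, +5·0.00416667° lat → SW at lon 163.758°, lat 61.2708°.
Cell spans 0.00833333° lon × 0.00416667° lat.
west 163.75833, east 163.76667.

163.75833, 163.76667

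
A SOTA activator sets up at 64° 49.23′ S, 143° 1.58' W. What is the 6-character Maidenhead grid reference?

Add 180° to longitude and 90° to latitude: 36.9737, 25.1795.
Field: lon ⌊36.9737/20⌋ = 1 → B; lat ⌊25.1795/10⌋ = 2 → C.
Square: lon ⌊16.9737/2⌋ = 8; lat ⌊5.1795/1⌋ = 5.
Subsquare: lon ⌊0.9737/0.0833333⌋ = 11 → l; lat ⌊0.1795/0.0416667⌋ = 4 → e.

BC85le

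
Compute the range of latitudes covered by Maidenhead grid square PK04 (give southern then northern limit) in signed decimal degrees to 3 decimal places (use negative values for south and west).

14.000, 15.000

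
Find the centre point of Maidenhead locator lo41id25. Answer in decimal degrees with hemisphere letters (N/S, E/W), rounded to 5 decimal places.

Field L=11, O=14: +11·20° lon, +14·10° lat → SW at lon 40°, lat 50°.
Square 4, 1: +4·2° lon, +1·1° lat → SW at lon 48°, lat 51°.
Subsquare i=8, d=3: +8·0.0833333° lon, +3·0.0416667° lat → SW at lon 48.6667°, lat 51.125°.
Extended square 2, 5: +2·0.00833333° lon, +5·0.00416667° lat → SW at lon 48.6833°, lat 51.1458°.
Cell spans 0.00833333° lon × 0.00416667° lat. Centre is SW corner plus half of each.
latitude 51.14792° N, longitude 48.68750° E.

51.14792° N, 48.68750° E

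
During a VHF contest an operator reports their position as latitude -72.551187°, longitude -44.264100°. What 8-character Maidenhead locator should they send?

Shift to the Maidenhead origin (180°W, 90°S): lon 135.73590, lat 17.44881.
Field: 135.73590/20 → 6 → G, 17.44881/10 → 1 → B; chars GB.
Square: 15.73590/2 → 7, 7.44881/1 → 7; chars 77.
Subsquare: 1.73590/0.0833333 → 20 → u, 0.44881/0.0416667 → 10 → k; chars uk.
Extended square: 0.06923/0.00833333 → 8, 0.03215/0.00416667 → 7; chars 87.

GB77uk87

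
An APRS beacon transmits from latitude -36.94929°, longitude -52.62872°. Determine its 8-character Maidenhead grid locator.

GF33qb42

Offset from 180°W / 90°S: lon 127.37128°, lat 53.05071°.
Field: lon ⌊127.37128/20⌋ = 6 → G; lat ⌊53.05071/10⌋ = 5 → F.
Square: lon ⌊7.37128/2⌋ = 3; lat ⌊3.05071/1⌋ = 3.
Subsquare: lon ⌊1.37128/0.0833333⌋ = 16 → q; lat ⌊0.05071/0.0416667⌋ = 1 → b.
Extended square: lon ⌊0.03795/0.00833333⌋ = 4; lat ⌊0.00904/0.00416667⌋ = 2.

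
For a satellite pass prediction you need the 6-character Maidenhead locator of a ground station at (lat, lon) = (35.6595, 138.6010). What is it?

PM95hp

Offset from 180°W / 90°S: lon 318.6010°, lat 125.6595°.
Field: lon ⌊318.6010/20⌋ = 15 → P; lat ⌊125.6595/10⌋ = 12 → M.
Square: lon ⌊18.6010/2⌋ = 9; lat ⌊5.6595/1⌋ = 5.
Subsquare: lon ⌊0.6010/0.0833333⌋ = 7 → h; lat ⌊0.6595/0.0416667⌋ = 15 → p.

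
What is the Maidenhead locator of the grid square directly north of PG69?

PH60

Latitude square 9; +1 → 10, wraps to 0, carry into field.
Latitude field G = 6; +1 → 7 = H.
The longitude characters are unchanged.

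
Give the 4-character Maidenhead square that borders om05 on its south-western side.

NM94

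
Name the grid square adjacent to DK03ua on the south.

DK02ux

Latitude subsquare a = 0; −1 → -1, wraps to 23 = x, carry into square.
Latitude square 3; −1 → 2.
The longitude characters are unchanged.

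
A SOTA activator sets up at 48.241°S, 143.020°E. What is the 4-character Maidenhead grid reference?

QE11

Offset from 180°W / 90°S: lon 323.02°, lat 41.76°.
Field: 323.02/20 → 16 → Q, 41.76/10 → 4 → E; chars QE.
Square: 3.02/2 → 1, 1.76/1 → 1; chars 11.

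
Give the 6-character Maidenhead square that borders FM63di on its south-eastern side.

FM63eh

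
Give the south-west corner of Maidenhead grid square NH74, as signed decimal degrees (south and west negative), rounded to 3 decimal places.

-16.000, 94.000

Field N=13, H=7: +13·20° lon, +7·10° lat → SW at lon 80°, lat -20°.
Square 7, 4: +7·2° lon, +4·1° lat → SW at lon 94°, lat -16°.
latitude -16.000, longitude 94.000.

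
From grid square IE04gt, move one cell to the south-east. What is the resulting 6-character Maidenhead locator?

IE04hs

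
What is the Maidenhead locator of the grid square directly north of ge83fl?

GE83fm

Latitude subsquare l = 11; +1 → 12 = m.
The longitude characters are unchanged.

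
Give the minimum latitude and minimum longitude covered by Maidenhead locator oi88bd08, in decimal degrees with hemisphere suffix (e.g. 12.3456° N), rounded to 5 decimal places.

Field O=14, I=8: +14·20° lon, +8·10° lat → SW at lon 100°, lat -10°.
Square 8, 8: +8·2° lon, +8·1° lat → SW at lon 116°, lat -2°.
Subsquare b=1, d=3: +1·0.0833333° lon, +3·0.0416667° lat → SW at lon 116.083°, lat -1.875°.
Extended square 0, 8: +0·0.00833333° lon, +8·0.00416667° lat → SW at lon 116.083°, lat -1.84167°.
latitude 1.84167° S, longitude 116.08333° E.

1.84167° S, 116.08333° E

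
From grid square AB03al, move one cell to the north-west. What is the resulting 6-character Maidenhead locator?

Longitude subsquare a = 0; −1 → -1, wraps to 23 = x, carry into square.
Longitude square 0; −1 → -1, wraps to 9, carry into field.
Longitude field A = 0; −1 → -1, wraps to 17 = R, wrapping around the antimeridian.
Latitude subsquare l = 11; +1 → 12 = m.

RB93xm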